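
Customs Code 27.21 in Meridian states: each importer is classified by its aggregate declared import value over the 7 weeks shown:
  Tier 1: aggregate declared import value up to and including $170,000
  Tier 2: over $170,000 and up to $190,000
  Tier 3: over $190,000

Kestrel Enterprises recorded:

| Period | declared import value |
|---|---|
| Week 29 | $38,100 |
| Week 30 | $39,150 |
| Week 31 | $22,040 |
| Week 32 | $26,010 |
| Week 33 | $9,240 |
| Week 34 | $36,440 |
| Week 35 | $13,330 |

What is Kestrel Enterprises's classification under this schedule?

Tier 2

Aggregate declared import value: $38,100 + $39,150 + $22,040 + $26,010 + $9,240 + $36,440 + $13,330 = $184,310.
$170,000 < $184,310 ≤ $190,000, so Tier 2 applies.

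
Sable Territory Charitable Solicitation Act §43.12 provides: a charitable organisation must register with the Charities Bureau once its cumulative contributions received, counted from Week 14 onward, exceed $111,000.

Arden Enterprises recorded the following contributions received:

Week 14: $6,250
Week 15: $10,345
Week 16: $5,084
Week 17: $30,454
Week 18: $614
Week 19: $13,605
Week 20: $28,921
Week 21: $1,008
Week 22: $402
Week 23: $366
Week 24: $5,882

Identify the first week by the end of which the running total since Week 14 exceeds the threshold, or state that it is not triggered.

Not triggered

Through Week 14: $6,250
Through Week 15: $16,595
Through Week 16: $21,679
Through Week 17: $52,133
Through Week 18: $52,747
Through Week 19: $66,352
Through Week 20: $95,273
Through Week 21: $96,281
Through Week 22: $96,683
Through Week 23: $97,049
Through Week 24: $102,931
Final cumulative total $102,931 ≤ $111,000; the threshold is never exceeded.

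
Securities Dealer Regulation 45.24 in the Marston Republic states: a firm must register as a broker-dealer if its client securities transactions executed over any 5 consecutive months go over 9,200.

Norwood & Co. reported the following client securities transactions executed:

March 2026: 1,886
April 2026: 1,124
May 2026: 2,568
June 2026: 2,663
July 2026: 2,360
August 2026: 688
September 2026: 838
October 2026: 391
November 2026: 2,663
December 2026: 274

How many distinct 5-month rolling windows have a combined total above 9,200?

March 2026–July 2026: 1,886 + 1,124 + 2,568 + 2,663 + 2,360 = 10,601 (over)
April 2026–August 2026: 1,124 + 2,568 + 2,663 + 2,360 + 688 = 9,403 (over)
May 2026–September 2026: 2,568 + 2,663 + 2,360 + 688 + 838 = 9,117 (under)
June 2026–October 2026: 2,663 + 2,360 + 688 + 838 + 391 = 6,940 (under)
July 2026–November 2026: 2,360 + 688 + 838 + 391 + 2,663 = 6,940 (under)
August 2026–December 2026: 688 + 838 + 391 + 2,663 + 274 = 4,854 (under)
2 windows exceed the threshold.

2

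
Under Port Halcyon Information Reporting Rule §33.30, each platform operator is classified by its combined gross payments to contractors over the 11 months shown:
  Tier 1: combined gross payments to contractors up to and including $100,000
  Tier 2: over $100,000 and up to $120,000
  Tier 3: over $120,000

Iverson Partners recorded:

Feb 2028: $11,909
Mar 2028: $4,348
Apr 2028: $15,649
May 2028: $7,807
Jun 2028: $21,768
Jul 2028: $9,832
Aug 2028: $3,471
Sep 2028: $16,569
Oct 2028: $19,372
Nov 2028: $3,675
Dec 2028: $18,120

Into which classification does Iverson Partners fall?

Combined gross payments to contractors: $11,909 + $4,348 + $15,649 + $7,807 + $21,768 + $9,832 + $3,471 + $16,569 + $19,372 + $3,675 + $18,120 = $132,520.
$132,520 > $120,000, so Tier 3 applies.

Tier 3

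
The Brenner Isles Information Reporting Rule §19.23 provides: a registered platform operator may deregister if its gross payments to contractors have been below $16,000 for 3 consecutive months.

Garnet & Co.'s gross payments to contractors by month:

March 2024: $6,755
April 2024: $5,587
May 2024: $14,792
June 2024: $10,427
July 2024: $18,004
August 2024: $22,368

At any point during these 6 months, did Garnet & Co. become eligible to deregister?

Yes

Months below $16,000: March 2024, April 2024, May 2024, June 2024.
Longest run of consecutive months below the threshold: 4.
4 ≥ 3, so Garnet & Co. became eligible.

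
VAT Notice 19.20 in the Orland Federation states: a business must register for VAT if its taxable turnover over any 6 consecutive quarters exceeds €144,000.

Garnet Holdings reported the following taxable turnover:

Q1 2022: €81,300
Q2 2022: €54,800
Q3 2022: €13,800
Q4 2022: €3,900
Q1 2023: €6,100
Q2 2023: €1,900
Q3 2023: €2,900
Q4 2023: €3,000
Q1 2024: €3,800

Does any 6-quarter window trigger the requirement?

Q1 2022–Q2 2023: €81,300 + €54,800 + €13,800 + €3,900 + €6,100 + €1,900 = €161,800 (over)
Q2 2022–Q3 2023: €54,800 + €13,800 + €3,900 + €6,100 + €1,900 + €2,900 = €83,400 (under)
Q3 2022–Q4 2023: €13,800 + €3,900 + €6,100 + €1,900 + €2,900 + €3,000 = €31,600 (under)
Q4 2022–Q1 2024: €3,900 + €6,100 + €1,900 + €2,900 + €3,000 + €3,800 = €21,600 (under)
At least one window exceeds €144,000.

Yes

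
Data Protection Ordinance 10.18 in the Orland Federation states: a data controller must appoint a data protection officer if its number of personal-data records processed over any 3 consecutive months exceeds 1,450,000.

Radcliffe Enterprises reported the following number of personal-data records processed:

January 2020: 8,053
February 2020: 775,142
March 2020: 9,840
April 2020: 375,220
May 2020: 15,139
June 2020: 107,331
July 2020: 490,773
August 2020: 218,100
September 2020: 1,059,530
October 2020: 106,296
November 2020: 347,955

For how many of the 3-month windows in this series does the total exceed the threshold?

January 2020–March 2020: 8,053 + 775,142 + 9,840 = 793,035 (under)
February 2020–April 2020: 775,142 + 9,840 + 375,220 = 1,160,202 (under)
March 2020–May 2020: 9,840 + 375,220 + 15,139 = 400,199 (under)
April 2020–June 2020: 375,220 + 15,139 + 107,331 = 497,690 (under)
May 2020–July 2020: 15,139 + 107,331 + 490,773 = 613,243 (under)
June 2020–August 2020: 107,331 + 490,773 + 218,100 = 816,204 (under)
July 2020–September 2020: 490,773 + 218,100 + 1,059,530 = 1,768,403 (over)
August 2020–October 2020: 218,100 + 1,059,530 + 106,296 = 1,383,926 (under)
September 2020–November 2020: 1,059,530 + 106,296 + 347,955 = 1,513,781 (over)
2 windows exceed the threshold.

2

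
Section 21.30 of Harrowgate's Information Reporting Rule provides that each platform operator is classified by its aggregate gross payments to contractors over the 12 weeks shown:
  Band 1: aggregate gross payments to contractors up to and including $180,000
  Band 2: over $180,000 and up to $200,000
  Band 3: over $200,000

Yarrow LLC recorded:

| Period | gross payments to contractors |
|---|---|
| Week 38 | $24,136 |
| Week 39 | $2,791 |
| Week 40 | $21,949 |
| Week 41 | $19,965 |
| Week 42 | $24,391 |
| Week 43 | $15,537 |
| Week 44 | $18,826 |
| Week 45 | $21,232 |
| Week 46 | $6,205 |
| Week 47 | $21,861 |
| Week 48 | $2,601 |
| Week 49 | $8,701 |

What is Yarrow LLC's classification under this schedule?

Band 2

Aggregate gross payments to contractors: $24,136 + $2,791 + $21,949 + $19,965 + $24,391 + $15,537 + $18,826 + $21,232 + $6,205 + $21,861 + $2,601 + $8,701 = $188,195.
$180,000 < $188,195 ≤ $200,000, so Band 2 applies.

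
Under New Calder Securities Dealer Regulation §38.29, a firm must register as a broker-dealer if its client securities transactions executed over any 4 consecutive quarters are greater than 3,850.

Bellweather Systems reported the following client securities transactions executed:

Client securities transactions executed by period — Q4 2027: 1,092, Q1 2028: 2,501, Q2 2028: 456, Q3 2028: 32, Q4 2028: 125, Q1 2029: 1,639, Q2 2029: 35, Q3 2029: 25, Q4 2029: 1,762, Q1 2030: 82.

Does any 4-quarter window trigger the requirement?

Yes

Q4 2027–Q3 2028: 1,092 + 2,501 + 456 + 32 = 4,081 (over)
Q1 2028–Q4 2028: 2,501 + 456 + 32 + 125 = 3,114 (under)
Q2 2028–Q1 2029: 456 + 32 + 125 + 1,639 = 2,252 (under)
Q3 2028–Q2 2029: 32 + 125 + 1,639 + 35 = 1,831 (under)
Q4 2028–Q3 2029: 125 + 1,639 + 35 + 25 = 1,824 (under)
Q1 2029–Q4 2029: 1,639 + 35 + 25 + 1,762 = 3,461 (under)
Q2 2029–Q1 2030: 35 + 25 + 1,762 + 82 = 1,904 (under)
At least one window exceeds 3,850.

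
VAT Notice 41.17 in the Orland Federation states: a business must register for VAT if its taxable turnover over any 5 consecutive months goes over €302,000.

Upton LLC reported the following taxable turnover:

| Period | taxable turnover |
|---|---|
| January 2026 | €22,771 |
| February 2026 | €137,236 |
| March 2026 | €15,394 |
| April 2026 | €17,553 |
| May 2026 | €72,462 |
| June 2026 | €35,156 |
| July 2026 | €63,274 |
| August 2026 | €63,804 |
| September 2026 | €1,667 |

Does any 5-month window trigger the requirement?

January 2026–May 2026: €22,771 + €137,236 + €15,394 + €17,553 + €72,462 = €265,416 (under)
February 2026–June 2026: €137,236 + €15,394 + €17,553 + €72,462 + €35,156 = €277,801 (under)
March 2026–July 2026: €15,394 + €17,553 + €72,462 + €35,156 + €63,274 = €203,839 (under)
April 2026–August 2026: €17,553 + €72,462 + €35,156 + €63,274 + €63,804 = €252,249 (under)
May 2026–September 2026: €72,462 + €35,156 + €63,274 + €63,804 + €1,667 = €236,363 (under)
No window exceeds €302,000.

No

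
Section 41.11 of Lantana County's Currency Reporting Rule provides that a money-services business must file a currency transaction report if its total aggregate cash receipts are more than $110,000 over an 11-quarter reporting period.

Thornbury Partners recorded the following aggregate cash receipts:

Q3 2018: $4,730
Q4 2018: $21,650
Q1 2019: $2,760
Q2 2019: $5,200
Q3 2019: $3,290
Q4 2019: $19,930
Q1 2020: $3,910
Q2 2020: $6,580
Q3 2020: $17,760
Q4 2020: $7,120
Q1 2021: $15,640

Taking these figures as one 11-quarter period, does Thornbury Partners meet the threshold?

No

Total aggregate cash receipts: $4,730 + $21,650 + $2,760 + $5,200 + $3,290 + $19,930 + $3,910 + $6,580 + $17,760 + $7,120 + $15,640 = $108,570.
$108,570 ≤ $110,000, so the threshold is not exceeded.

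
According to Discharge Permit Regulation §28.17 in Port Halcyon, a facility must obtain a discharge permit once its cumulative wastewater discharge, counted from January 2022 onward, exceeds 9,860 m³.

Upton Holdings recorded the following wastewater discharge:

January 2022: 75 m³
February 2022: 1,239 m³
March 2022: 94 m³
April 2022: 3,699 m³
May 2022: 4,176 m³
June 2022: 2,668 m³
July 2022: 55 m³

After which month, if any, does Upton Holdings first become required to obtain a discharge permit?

Through January 2022: 75 m³
Through February 2022: 1,314 m³
Through March 2022: 1,408 m³
Through April 2022: 5,107 m³
Through May 2022: 9,283 m³
Through June 2022: 11,951 m³ ← exceeds threshold

June 2022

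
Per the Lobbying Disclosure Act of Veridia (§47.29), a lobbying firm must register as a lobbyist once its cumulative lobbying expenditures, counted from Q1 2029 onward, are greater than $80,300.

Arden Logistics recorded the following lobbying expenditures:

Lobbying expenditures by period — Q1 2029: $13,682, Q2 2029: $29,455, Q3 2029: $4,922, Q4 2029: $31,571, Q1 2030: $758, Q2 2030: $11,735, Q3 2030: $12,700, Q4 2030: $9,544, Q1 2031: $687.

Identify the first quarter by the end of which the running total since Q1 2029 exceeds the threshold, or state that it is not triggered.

Through Q1 2029: $13,682
Through Q2 2029: $43,137
Through Q3 2029: $48,059
Through Q4 2029: $79,630
Through Q1 2030: $80,388 ← exceeds threshold

Q1 2030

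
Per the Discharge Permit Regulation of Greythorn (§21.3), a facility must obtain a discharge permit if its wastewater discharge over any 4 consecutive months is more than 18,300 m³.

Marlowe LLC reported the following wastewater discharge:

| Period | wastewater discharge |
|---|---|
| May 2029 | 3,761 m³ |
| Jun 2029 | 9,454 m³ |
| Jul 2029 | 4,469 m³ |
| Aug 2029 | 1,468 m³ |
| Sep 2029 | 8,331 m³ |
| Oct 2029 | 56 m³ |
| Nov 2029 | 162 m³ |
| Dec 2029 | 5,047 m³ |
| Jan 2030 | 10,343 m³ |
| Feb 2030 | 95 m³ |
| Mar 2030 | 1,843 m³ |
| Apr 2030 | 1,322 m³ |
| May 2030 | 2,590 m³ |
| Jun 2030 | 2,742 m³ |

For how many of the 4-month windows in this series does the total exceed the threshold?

2

May 2029–Aug 2029: 3,761 m³ + 9,454 m³ + 4,469 m³ + 1,468 m³ = 19,152 m³ (over)
Jun 2029–Sep 2029: 9,454 m³ + 4,469 m³ + 1,468 m³ + 8,331 m³ = 23,722 m³ (over)
Jul 2029–Oct 2029: 4,469 m³ + 1,468 m³ + 8,331 m³ + 56 m³ = 14,324 m³ (under)
Aug 2029–Nov 2029: 1,468 m³ + 8,331 m³ + 56 m³ + 162 m³ = 10,017 m³ (under)
Sep 2029–Dec 2029: 8,331 m³ + 56 m³ + 162 m³ + 5,047 m³ = 13,596 m³ (under)
Oct 2029–Jan 2030: 56 m³ + 162 m³ + 5,047 m³ + 10,343 m³ = 15,608 m³ (under)
Nov 2029–Feb 2030: 162 m³ + 5,047 m³ + 10,343 m³ + 95 m³ = 15,647 m³ (under)
Dec 2029–Mar 2030: 5,047 m³ + 10,343 m³ + 95 m³ + 1,843 m³ = 17,328 m³ (under)
Jan 2030–Apr 2030: 10,343 m³ + 95 m³ + 1,843 m³ + 1,322 m³ = 13,603 m³ (under)
Feb 2030–May 2030: 95 m³ + 1,843 m³ + 1,322 m³ + 2,590 m³ = 5,850 m³ (under)
Mar 2030–Jun 2030: 1,843 m³ + 1,322 m³ + 2,590 m³ + 2,742 m³ = 8,497 m³ (under)
2 windows exceed the threshold.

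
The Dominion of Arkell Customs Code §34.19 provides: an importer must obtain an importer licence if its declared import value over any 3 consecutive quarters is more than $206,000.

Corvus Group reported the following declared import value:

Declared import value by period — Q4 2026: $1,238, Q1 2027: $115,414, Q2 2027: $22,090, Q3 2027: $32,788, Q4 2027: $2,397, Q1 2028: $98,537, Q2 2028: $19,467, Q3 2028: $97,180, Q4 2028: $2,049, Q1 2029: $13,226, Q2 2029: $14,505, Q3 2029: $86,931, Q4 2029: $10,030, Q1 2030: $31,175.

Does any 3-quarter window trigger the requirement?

Q4 2026–Q2 2027: $1,238 + $115,414 + $22,090 = $138,742 (under)
Q1 2027–Q3 2027: $115,414 + $22,090 + $32,788 = $170,292 (under)
Q2 2027–Q4 2027: $22,090 + $32,788 + $2,397 = $57,275 (under)
Q3 2027–Q1 2028: $32,788 + $2,397 + $98,537 = $133,722 (under)
Q4 2027–Q2 2028: $2,397 + $98,537 + $19,467 = $120,401 (under)
Q1 2028–Q3 2028: $98,537 + $19,467 + $97,180 = $215,184 (over)
Q2 2028–Q4 2028: $19,467 + $97,180 + $2,049 = $118,696 (under)
Q3 2028–Q1 2029: $97,180 + $2,049 + $13,226 = $112,455 (under)
Q4 2028–Q2 2029: $2,049 + $13,226 + $14,505 = $29,780 (under)
Q1 2029–Q3 2029: $13,226 + $14,505 + $86,931 = $114,662 (under)
Q2 2029–Q4 2029: $14,505 + $86,931 + $10,030 = $111,466 (under)
Q3 2029–Q1 2030: $86,931 + $10,030 + $31,175 = $128,136 (under)
At least one window exceeds $206,000.

Yes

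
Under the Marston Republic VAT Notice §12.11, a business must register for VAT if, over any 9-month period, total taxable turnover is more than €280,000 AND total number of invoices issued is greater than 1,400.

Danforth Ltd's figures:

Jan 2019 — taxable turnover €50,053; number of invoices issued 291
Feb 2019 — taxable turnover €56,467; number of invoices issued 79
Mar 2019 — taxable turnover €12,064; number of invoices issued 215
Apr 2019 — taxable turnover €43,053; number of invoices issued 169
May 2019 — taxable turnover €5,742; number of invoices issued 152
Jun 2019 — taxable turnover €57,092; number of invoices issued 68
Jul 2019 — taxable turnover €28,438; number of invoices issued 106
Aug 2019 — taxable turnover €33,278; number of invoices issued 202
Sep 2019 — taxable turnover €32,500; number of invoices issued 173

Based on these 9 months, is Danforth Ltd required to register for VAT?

Yes

Total taxable turnover: €50,053 + €56,467 + €12,064 + €43,053 + €5,742 + €57,092 + €28,438 + €33,278 + €32,500 = €318,687 (> €280,000).
Total number of invoices issued: 291 + 79 + 215 + 169 + 152 + 68 + 106 + 202 + 173 = 1,455 (> 1,400).
The test is 'and': both thresholds are exceeded.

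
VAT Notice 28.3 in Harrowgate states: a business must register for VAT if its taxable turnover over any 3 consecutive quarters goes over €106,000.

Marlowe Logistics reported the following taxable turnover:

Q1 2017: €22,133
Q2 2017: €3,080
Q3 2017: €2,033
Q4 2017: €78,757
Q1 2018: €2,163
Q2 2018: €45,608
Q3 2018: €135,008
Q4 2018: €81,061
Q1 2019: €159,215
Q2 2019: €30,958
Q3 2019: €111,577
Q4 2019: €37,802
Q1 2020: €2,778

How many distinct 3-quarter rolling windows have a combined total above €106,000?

8

Q1 2017–Q3 2017: €22,133 + €3,080 + €2,033 = €27,246 (under)
Q2 2017–Q4 2017: €3,080 + €2,033 + €78,757 = €83,870 (under)
Q3 2017–Q1 2018: €2,033 + €78,757 + €2,163 = €82,953 (under)
Q4 2017–Q2 2018: €78,757 + €2,163 + €45,608 = €126,528 (over)
Q1 2018–Q3 2018: €2,163 + €45,608 + €135,008 = €182,779 (over)
Q2 2018–Q4 2018: €45,608 + €135,008 + €81,061 = €261,677 (over)
Q3 2018–Q1 2019: €135,008 + €81,061 + €159,215 = €375,284 (over)
Q4 2018–Q2 2019: €81,061 + €159,215 + €30,958 = €271,234 (over)
Q1 2019–Q3 2019: €159,215 + €30,958 + €111,577 = €301,750 (over)
Q2 2019–Q4 2019: €30,958 + €111,577 + €37,802 = €180,337 (over)
Q3 2019–Q1 2020: €111,577 + €37,802 + €2,778 = €152,157 (over)
8 windows exceed the threshold.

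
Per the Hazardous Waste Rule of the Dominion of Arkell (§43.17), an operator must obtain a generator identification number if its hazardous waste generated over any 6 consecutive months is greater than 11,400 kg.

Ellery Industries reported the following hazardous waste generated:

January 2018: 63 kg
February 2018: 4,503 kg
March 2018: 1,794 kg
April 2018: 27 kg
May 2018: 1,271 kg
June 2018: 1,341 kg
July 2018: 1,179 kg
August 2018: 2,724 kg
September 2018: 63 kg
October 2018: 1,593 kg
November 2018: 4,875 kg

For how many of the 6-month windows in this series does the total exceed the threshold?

1

January 2018–June 2018: 63 kg + 4,503 kg + 1,794 kg + 27 kg + 1,271 kg + 1,341 kg = 8,999 kg (under)
February 2018–July 2018: 4,503 kg + 1,794 kg + 27 kg + 1,271 kg + 1,341 kg + 1,179 kg = 10,115 kg (under)
March 2018–August 2018: 1,794 kg + 27 kg + 1,271 kg + 1,341 kg + 1,179 kg + 2,724 kg = 8,336 kg (under)
April 2018–September 2018: 27 kg + 1,271 kg + 1,341 kg + 1,179 kg + 2,724 kg + 63 kg = 6,605 kg (under)
May 2018–October 2018: 1,271 kg + 1,341 kg + 1,179 kg + 2,724 kg + 63 kg + 1,593 kg = 8,171 kg (under)
June 2018–November 2018: 1,341 kg + 1,179 kg + 2,724 kg + 63 kg + 1,593 kg + 4,875 kg = 11,775 kg (over)
1 window exceeds the threshold.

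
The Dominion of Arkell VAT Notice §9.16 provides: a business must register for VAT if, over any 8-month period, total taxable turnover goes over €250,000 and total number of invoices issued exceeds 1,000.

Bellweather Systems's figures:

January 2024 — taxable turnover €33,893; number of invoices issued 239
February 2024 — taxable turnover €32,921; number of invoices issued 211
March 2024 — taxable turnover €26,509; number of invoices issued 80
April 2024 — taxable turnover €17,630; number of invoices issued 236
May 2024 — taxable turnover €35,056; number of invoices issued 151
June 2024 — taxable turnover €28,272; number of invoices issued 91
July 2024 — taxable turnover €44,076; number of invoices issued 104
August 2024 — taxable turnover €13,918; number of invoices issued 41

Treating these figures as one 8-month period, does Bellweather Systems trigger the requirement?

No

Total taxable turnover: €33,893 + €32,921 + €26,509 + €17,630 + €35,056 + €28,272 + €44,076 + €13,918 = €232,275 (≤ €250,000).
Total number of invoices issued: 239 + 211 + 80 + 236 + 151 + 91 + 104 + 41 = 1,153 (> 1,000).
The test is 'and': the rule requires both, and at least one is not exceeded.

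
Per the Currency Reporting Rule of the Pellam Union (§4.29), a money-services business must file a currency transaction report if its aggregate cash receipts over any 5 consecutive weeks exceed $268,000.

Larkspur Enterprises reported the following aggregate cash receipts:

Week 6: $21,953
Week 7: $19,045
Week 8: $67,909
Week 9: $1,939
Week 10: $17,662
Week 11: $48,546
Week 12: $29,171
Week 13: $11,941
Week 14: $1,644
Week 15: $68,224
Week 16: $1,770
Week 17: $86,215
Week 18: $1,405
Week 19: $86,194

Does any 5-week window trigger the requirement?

Week 6–Week 10: $21,953 + $19,045 + $67,909 + $1,939 + $17,662 = $128,508 (under)
Week 7–Week 11: $19,045 + $67,909 + $1,939 + $17,662 + $48,546 = $155,101 (under)
Week 8–Week 12: $67,909 + $1,939 + $17,662 + $48,546 + $29,171 = $165,227 (under)
Week 9–Week 13: $1,939 + $17,662 + $48,546 + $29,171 + $11,941 = $109,259 (under)
Week 10–Week 14: $17,662 + $48,546 + $29,171 + $11,941 + $1,644 = $108,964 (under)
Week 11–Week 15: $48,546 + $29,171 + $11,941 + $1,644 + $68,224 = $159,526 (under)
Week 12–Week 16: $29,171 + $11,941 + $1,644 + $68,224 + $1,770 = $112,750 (under)
Week 13–Week 17: $11,941 + $1,644 + $68,224 + $1,770 + $86,215 = $169,794 (under)
Week 14–Week 18: $1,644 + $68,224 + $1,770 + $86,215 + $1,405 = $159,258 (under)
Week 15–Week 19: $68,224 + $1,770 + $86,215 + $1,405 + $86,194 = $243,808 (under)
No window exceeds $268,000.

No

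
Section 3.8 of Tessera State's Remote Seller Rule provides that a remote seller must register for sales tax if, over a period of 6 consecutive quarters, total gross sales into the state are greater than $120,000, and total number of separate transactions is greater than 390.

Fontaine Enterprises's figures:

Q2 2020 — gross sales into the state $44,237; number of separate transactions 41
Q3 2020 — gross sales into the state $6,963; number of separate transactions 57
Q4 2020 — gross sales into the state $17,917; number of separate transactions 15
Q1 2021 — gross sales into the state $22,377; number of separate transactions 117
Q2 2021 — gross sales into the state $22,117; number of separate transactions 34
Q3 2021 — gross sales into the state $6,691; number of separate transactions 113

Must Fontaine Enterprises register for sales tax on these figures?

Total gross sales into the state: $44,237 + $6,963 + $17,917 + $22,377 + $22,117 + $6,691 = $120,302 (> $120,000).
Total number of separate transactions: 41 + 57 + 15 + 117 + 34 + 113 = 377 (≤ 390).
The test is 'and': the rule requires both, and at least one is not exceeded.

No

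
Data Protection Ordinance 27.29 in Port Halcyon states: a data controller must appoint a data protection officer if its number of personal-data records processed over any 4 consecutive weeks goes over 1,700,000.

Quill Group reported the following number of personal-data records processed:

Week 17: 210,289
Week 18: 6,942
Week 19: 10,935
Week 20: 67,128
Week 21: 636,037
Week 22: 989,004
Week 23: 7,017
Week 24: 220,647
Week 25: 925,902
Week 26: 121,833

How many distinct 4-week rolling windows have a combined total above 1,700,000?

Week 17–Week 20: 210,289 + 6,942 + 10,935 + 67,128 = 295,294 (under)
Week 18–Week 21: 6,942 + 10,935 + 67,128 + 636,037 = 721,042 (under)
Week 19–Week 22: 10,935 + 67,128 + 636,037 + 989,004 = 1,703,104 (over)
Week 20–Week 23: 67,128 + 636,037 + 989,004 + 7,017 = 1,699,186 (under)
Week 21–Week 24: 636,037 + 989,004 + 7,017 + 220,647 = 1,852,705 (over)
Week 22–Week 25: 989,004 + 7,017 + 220,647 + 925,902 = 2,142,570 (over)
Week 23–Week 26: 7,017 + 220,647 + 925,902 + 121,833 = 1,275,399 (under)
3 windows exceed the threshold.

3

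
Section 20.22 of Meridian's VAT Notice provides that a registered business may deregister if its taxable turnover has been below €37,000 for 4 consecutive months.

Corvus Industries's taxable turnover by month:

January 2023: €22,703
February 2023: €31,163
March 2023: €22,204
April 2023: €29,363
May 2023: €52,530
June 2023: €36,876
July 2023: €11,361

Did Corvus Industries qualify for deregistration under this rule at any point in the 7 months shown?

Months below €37,000: January 2023, February 2023, March 2023, April 2023, June 2023, July 2023.
Longest run of consecutive months below the threshold: 4.
4 ≥ 4, so Corvus Industries became eligible.

Yes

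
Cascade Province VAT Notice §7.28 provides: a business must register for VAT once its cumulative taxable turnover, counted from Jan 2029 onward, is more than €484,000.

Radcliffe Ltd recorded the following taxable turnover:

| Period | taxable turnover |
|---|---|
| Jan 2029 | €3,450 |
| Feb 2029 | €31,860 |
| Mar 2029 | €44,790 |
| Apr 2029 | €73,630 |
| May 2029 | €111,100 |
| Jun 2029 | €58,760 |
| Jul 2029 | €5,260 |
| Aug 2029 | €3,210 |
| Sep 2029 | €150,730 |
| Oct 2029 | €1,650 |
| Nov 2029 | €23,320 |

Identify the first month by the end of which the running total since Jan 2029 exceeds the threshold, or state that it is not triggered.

Through Jan 2029: €3,450
Through Feb 2029: €35,310
Through Mar 2029: €80,100
Through Apr 2029: €153,730
Through May 2029: €264,830
Through Jun 2029: €323,590
Through Jul 2029: €328,850
Through Aug 2029: €332,060
Through Sep 2029: €482,790
Through Oct 2029: €484,440 ← exceeds threshold

Oct 2029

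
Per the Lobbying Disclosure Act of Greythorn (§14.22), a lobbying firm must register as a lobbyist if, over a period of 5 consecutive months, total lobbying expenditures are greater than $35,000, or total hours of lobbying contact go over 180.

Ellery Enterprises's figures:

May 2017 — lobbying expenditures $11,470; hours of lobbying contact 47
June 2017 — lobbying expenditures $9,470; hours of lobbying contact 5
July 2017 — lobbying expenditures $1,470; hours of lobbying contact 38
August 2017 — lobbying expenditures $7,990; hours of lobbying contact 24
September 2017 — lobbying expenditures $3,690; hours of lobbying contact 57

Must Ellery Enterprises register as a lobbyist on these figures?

Total lobbying expenditures: $11,470 + $9,470 + $1,470 + $7,990 + $3,690 = $34,090 (≤ $35,000).
Total hours of lobbying contact: 47 + 5 + 38 + 24 + 57 = 171 (≤ 180).
The test is 'or': neither threshold is exceeded.

No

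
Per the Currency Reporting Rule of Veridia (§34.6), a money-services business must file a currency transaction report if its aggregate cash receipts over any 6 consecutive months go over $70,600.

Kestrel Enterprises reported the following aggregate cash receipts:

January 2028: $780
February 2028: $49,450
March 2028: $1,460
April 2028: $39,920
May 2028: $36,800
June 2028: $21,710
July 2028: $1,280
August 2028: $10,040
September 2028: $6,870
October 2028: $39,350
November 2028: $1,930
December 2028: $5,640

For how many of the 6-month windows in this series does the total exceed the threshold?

January 2028–June 2028: $780 + $49,450 + $1,460 + $39,920 + $36,800 + $21,710 = $150,120 (over)
February 2028–July 2028: $49,450 + $1,460 + $39,920 + $36,800 + $21,710 + $1,280 = $150,620 (over)
March 2028–August 2028: $1,460 + $39,920 + $36,800 + $21,710 + $1,280 + $10,040 = $111,210 (over)
April 2028–September 2028: $39,920 + $36,800 + $21,710 + $1,280 + $10,040 + $6,870 = $116,620 (over)
May 2028–October 2028: $36,800 + $21,710 + $1,280 + $10,040 + $6,870 + $39,350 = $116,050 (over)
June 2028–November 2028: $21,710 + $1,280 + $10,040 + $6,870 + $39,350 + $1,930 = $81,180 (over)
July 2028–December 2028: $1,280 + $10,040 + $6,870 + $39,350 + $1,930 + $5,640 = $65,110 (under)
6 windows exceed the threshold.

6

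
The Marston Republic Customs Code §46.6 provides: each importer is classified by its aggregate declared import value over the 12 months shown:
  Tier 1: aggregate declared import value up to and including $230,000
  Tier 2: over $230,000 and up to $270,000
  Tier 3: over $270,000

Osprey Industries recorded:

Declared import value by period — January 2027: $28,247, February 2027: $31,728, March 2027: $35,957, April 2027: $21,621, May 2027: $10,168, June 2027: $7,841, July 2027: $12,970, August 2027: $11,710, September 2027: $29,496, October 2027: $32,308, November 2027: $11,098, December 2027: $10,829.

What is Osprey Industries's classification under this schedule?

Aggregate declared import value: $28,247 + $31,728 + $35,957 + $21,621 + $10,168 + $7,841 + $12,970 + $11,710 + $29,496 + $32,308 + $11,098 + $10,829 = $243,973.
$230,000 < $243,973 ≤ $270,000, so Tier 2 applies.

Tier 2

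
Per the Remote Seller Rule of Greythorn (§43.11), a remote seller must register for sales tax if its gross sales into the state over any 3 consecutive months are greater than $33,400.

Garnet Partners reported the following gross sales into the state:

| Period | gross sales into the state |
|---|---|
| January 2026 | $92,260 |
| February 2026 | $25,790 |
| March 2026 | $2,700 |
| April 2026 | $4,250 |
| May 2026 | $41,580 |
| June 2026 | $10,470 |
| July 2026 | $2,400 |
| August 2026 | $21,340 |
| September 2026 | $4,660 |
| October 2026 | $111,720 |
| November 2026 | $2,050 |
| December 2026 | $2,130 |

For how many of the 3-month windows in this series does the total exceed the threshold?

8

January 2026–March 2026: $92,260 + $25,790 + $2,700 = $120,750 (over)
February 2026–April 2026: $25,790 + $2,700 + $4,250 = $32,740 (under)
March 2026–May 2026: $2,700 + $4,250 + $41,580 = $48,530 (over)
April 2026–June 2026: $4,250 + $41,580 + $10,470 = $56,300 (over)
May 2026–July 2026: $41,580 + $10,470 + $2,400 = $54,450 (over)
June 2026–August 2026: $10,470 + $2,400 + $21,340 = $34,210 (over)
July 2026–September 2026: $2,400 + $21,340 + $4,660 = $28,400 (under)
August 2026–October 2026: $21,340 + $4,660 + $111,720 = $137,720 (over)
September 2026–November 2026: $4,660 + $111,720 + $2,050 = $118,430 (over)
October 2026–December 2026: $111,720 + $2,050 + $2,130 = $115,900 (over)
8 windows exceed the threshold.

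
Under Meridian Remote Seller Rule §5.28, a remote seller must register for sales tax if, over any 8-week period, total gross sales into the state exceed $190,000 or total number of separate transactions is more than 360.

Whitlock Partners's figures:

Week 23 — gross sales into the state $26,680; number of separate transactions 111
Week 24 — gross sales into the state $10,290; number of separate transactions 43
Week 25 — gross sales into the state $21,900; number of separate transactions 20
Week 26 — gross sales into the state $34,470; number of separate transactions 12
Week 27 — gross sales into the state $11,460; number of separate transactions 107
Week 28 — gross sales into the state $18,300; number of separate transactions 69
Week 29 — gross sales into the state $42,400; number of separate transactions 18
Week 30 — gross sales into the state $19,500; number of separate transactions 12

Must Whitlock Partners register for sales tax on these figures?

Total gross sales into the state: $26,680 + $10,290 + $21,900 + $34,470 + $11,460 + $18,300 + $42,400 + $19,500 = $185,000 (≤ $190,000).
Total number of separate transactions: 111 + 43 + 20 + 12 + 107 + 69 + 18 + 12 = 392 (> 360).
The test is 'or': at least one threshold is exceeded.

Yes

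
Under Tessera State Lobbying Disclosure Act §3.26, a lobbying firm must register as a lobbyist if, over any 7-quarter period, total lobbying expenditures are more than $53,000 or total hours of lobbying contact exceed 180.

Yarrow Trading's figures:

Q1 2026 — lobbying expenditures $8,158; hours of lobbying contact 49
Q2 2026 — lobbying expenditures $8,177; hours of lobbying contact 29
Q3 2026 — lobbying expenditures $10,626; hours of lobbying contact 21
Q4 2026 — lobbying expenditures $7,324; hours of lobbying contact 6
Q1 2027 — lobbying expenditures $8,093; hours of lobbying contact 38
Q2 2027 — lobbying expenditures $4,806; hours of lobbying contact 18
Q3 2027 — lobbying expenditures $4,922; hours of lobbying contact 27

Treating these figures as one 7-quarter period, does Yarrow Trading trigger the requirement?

Total lobbying expenditures: $8,158 + $8,177 + $10,626 + $7,324 + $8,093 + $4,806 + $4,922 = $52,106 (≤ $53,000).
Total hours of lobbying contact: 49 + 29 + 21 + 6 + 38 + 18 + 27 = 188 (> 180).
The test is 'or': at least one threshold is exceeded.

Yes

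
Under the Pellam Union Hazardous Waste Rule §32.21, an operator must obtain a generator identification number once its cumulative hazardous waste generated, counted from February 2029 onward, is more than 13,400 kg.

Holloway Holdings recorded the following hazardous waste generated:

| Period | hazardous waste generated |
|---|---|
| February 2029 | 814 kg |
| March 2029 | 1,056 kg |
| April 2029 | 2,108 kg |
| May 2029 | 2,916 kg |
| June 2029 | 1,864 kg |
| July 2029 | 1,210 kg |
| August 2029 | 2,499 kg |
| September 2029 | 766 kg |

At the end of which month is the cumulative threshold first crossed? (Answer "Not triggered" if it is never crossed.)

Through February 2029: 814 kg
Through March 2029: 1,870 kg
Through April 2029: 3,978 kg
Through May 2029: 6,894 kg
Through June 2029: 8,758 kg
Through July 2029: 9,968 kg
Through August 2029: 12,467 kg
Through September 2029: 13,233 kg
Final cumulative total 13,233 kg ≤ 13,400 kg; the threshold is never exceeded.

Not triggered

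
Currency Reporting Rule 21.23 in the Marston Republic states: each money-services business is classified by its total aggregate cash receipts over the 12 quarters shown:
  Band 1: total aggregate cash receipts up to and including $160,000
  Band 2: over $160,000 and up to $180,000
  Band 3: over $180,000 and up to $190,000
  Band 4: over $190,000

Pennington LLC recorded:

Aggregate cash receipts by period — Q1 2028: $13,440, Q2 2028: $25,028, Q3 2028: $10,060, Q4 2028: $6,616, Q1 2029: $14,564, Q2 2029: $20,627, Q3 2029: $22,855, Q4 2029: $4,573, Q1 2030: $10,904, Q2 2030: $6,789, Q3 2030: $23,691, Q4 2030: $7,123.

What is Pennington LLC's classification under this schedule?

Total aggregate cash receipts: $13,440 + $25,028 + $10,060 + $6,616 + $14,564 + $20,627 + $22,855 + $4,573 + $10,904 + $6,789 + $23,691 + $7,123 = $166,270.
$160,000 < $166,270 ≤ $180,000, so Band 2 applies.

Band 2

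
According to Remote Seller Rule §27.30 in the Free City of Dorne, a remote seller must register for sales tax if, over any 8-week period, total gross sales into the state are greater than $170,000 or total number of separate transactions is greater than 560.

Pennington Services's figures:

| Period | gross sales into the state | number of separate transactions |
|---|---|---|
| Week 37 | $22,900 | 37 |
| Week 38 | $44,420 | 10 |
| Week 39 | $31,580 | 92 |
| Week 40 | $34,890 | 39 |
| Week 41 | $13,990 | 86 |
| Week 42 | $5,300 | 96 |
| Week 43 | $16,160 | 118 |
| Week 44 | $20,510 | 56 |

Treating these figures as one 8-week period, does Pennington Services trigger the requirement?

Total gross sales into the state: $22,900 + $44,420 + $31,580 + $34,890 + $13,990 + $5,300 + $16,160 + $20,510 = $189,750 (> $170,000).
Total number of separate transactions: 37 + 10 + 92 + 39 + 86 + 96 + 118 + 56 = 534 (≤ 560).
The test is 'or': at least one threshold is exceeded.

Yes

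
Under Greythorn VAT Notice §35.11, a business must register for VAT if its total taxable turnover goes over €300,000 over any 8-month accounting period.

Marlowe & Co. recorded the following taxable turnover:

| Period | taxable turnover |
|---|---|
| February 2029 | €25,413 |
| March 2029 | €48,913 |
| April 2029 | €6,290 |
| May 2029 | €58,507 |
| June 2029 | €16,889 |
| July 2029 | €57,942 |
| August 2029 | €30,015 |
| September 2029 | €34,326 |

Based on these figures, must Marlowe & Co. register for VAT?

Total taxable turnover: €25,413 + €48,913 + €6,290 + €58,507 + €16,889 + €57,942 + €30,015 + €34,326 = €278,295.
€278,295 ≤ €300,000, so the threshold is not exceeded.

No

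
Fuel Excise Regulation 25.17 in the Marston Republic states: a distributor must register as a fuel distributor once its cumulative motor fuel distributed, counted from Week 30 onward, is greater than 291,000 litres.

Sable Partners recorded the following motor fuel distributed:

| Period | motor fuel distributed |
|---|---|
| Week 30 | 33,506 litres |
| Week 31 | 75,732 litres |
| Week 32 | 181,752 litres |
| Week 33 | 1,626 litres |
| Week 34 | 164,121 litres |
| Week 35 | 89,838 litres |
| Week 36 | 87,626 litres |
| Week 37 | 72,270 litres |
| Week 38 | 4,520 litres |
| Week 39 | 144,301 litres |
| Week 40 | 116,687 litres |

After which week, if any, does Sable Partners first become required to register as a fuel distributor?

Week 33

Through Week 30: 33,506 litres
Through Week 31: 109,238 litres
Through Week 32: 290,990 litres
Through Week 33: 292,616 litres ← exceeds threshold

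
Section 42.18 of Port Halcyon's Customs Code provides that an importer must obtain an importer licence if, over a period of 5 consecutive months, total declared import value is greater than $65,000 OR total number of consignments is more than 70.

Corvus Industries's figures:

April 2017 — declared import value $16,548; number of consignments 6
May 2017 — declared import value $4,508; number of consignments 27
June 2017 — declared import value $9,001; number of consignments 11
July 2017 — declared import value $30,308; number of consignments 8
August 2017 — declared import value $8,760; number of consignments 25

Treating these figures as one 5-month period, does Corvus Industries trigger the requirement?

Yes

Total declared import value: $16,548 + $4,508 + $9,001 + $30,308 + $8,760 = $69,125 (> $65,000).
Total number of consignments: 6 + 27 + 11 + 8 + 25 = 77 (> 70).
The test is 'or': at least one threshold is exceeded.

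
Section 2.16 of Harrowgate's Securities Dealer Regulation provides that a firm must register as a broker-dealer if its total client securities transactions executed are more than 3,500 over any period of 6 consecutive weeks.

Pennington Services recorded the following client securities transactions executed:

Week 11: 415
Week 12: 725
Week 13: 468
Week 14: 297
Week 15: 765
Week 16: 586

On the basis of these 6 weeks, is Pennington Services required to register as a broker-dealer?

No

Total client securities transactions executed: 415 + 725 + 468 + 297 + 765 + 586 = 3,256.
3,256 ≤ 3,500, so the threshold is not exceeded.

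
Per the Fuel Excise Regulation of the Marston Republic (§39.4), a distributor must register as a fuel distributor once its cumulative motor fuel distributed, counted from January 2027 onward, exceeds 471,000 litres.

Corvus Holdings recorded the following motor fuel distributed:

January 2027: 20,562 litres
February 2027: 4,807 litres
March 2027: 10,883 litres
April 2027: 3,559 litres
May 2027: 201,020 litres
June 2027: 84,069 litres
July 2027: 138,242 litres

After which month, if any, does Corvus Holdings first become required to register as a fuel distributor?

Through January 2027: 20,562 litres
Through February 2027: 25,369 litres
Through March 2027: 36,252 litres
Through April 2027: 39,811 litres
Through May 2027: 240,831 litres
Through June 2027: 324,900 litres
Through July 2027: 463,142 litres
Final cumulative total 463,142 litres ≤ 471,000 litres; the threshold is never exceeded.

Not triggered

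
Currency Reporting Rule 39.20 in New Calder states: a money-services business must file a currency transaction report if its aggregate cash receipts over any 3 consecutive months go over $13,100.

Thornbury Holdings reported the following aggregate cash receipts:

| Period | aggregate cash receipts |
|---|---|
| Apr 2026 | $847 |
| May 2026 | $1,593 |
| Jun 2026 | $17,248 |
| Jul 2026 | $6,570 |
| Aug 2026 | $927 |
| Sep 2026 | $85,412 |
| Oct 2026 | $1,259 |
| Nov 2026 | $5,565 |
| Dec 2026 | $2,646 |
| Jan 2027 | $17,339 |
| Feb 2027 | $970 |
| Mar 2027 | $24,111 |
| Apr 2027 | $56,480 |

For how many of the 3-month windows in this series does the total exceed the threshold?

Apr 2026–Jun 2026: $847 + $1,593 + $17,248 = $19,688 (over)
May 2026–Jul 2026: $1,593 + $17,248 + $6,570 = $25,411 (over)
Jun 2026–Aug 2026: $17,248 + $6,570 + $927 = $24,745 (over)
Jul 2026–Sep 2026: $6,570 + $927 + $85,412 = $92,909 (over)
Aug 2026–Oct 2026: $927 + $85,412 + $1,259 = $87,598 (over)
Sep 2026–Nov 2026: $85,412 + $1,259 + $5,565 = $92,236 (over)
Oct 2026–Dec 2026: $1,259 + $5,565 + $2,646 = $9,470 (under)
Nov 2026–Jan 2027: $5,565 + $2,646 + $17,339 = $25,550 (over)
Dec 2026–Feb 2027: $2,646 + $17,339 + $970 = $20,955 (over)
Jan 2027–Mar 2027: $17,339 + $970 + $24,111 = $42,420 (over)
Feb 2027–Apr 2027: $970 + $24,111 + $56,480 = $81,561 (over)
10 windows exceed the threshold.

10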